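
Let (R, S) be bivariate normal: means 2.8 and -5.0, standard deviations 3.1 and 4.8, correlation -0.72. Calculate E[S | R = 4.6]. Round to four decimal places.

-7.0067

The regression of S on R has slope ρ·σ_S/σ_R and passes through (μ_R, μ_S).
E[S | R=4.6] = -5.0 + (-0.72)·(4.8/3.1)·(4.6 − (2.8)) = -5.0 + (-1.11484)·(1.8) = -7.0067.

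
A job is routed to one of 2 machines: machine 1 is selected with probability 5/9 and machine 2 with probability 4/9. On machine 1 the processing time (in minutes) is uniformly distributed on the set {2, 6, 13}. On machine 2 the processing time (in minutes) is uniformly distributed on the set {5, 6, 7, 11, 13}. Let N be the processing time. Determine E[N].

343/45

E[N | machine 1] = (2+6+13)/3 = 7.
E[N | machine 2] = (5+6+7+11+13)/5 = 42/5.
E[N] = (5/9)·(7) + (4/9)·(42/5) = 343/45.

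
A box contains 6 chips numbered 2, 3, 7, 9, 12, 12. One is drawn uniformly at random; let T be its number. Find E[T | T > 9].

P(T > 9) = 1/3.
Σ over the event: 12·1/3 = 4.
E[T | T > 9] = (4) / (1/3) = 12.

12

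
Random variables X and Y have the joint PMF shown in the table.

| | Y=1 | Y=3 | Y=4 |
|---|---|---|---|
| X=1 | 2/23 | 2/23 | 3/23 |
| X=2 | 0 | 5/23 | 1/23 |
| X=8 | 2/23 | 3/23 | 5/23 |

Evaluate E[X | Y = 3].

P(Y = 3) = 10/23.
Summing X·P(X=x,Y=y) over the conditioning event gives 36/23.
E[X | Y = 3] = (36/23) / (10/23) = 18/5.

18/5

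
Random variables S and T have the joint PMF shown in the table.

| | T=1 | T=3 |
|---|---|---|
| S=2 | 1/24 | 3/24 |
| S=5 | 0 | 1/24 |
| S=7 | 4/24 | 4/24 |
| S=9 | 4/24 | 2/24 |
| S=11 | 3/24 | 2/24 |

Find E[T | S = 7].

P(S = 7) = 1/3.
Σ T·P over the event = 1·(4/24) + 3·(4/24) = 2/3.
E[T | S = 7] = (2/3) / (1/3) = 2.

2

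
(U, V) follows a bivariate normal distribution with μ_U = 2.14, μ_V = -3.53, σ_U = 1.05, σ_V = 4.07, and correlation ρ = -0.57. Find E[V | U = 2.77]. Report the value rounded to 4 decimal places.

E[V | U=x] = μ_V + ρ(σ_V/σ_U)(x − μ_U) for jointly normal variables.
E[V | U=2.77] = -3.53 + (-0.57)·(4.07/1.05)·(2.77 − (2.14)) = -3.53 + (-2.2094)·(0.63) = -4.9219.

-4.9219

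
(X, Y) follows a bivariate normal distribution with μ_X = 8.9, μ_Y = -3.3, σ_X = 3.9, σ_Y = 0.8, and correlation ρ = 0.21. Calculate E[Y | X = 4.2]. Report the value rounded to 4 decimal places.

For a bivariate normal, E[Y | X=x] = μ_Y + ρ·(σ_Y/σ_X)·(x − μ_X).
E[Y | X=4.2] = -3.3 + (0.21)·(0.8/3.9)·(4.2 − (8.9)) = -3.3 + (0.043077)·(-4.7) = -3.5025.

-3.5025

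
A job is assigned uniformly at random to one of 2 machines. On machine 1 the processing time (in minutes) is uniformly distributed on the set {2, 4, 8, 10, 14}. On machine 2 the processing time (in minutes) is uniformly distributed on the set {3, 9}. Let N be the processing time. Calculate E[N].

34/5

E[N | machine 1] = (2+4+8+10+14)/5 = 38/5.
E[N | machine 2] = (3+9)/2 = 6.
E[N] = (1/2)·(38/5) + (1/2)·(6) = 34/5.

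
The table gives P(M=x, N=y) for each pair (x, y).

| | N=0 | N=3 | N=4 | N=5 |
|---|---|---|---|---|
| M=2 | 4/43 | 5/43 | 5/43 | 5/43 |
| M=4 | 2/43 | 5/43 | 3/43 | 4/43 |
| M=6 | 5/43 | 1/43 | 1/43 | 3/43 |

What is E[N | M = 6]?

P(M = 6) = 10/43.
Σ N·P over the event = 0·(5/43) + 3·(1/43) + 4·(1/43) + 5·(3/43) = 22/43.
E[N | M = 6] = (22/43) / (10/43) = 11/5.

11/5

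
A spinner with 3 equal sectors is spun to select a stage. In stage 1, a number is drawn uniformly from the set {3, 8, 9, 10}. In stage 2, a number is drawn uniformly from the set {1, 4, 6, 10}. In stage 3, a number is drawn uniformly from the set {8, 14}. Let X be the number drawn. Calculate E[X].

E[X | stage 1] = (3+8+9+10)/4 = 15/2.
E[X | stage 2] = (1+4+6+10)/4 = 21/4.
E[X | stage 3] = (8+14)/2 = 11.
By the law of total expectation,
E[X] = (1/3)·(15/2) + (1/3)·(21/4) + (1/3)·(11) = 95/12.

95/12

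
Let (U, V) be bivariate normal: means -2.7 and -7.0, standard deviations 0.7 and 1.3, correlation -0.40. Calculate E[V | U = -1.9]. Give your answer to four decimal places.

The regression of V on U has slope ρ·σ_V/σ_U and passes through (μ_U, μ_V).
E[V | U=-1.9] = -7.0 + (-0.40)·(1.3/0.7)·(-1.9 − (-2.7)) = -7.0 + (-0.74286)·(0.8) = -7.5943.

-7.5943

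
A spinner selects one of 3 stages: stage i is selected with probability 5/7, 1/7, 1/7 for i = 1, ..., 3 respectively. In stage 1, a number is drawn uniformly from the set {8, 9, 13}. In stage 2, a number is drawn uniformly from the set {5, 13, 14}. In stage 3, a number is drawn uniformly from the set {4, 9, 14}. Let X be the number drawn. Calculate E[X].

209/21

E[X | stage 1] = (8+9+13)/3 = 10.
E[X | stage 2] = (5+13+14)/3 = 32/3.
E[X | stage 3] = (4+9+14)/3 = 9.
By the law of total expectation,
E[X] = (5/7)·(10) + (1/7)·(32/3) + (1/7)·(9) = 209/21.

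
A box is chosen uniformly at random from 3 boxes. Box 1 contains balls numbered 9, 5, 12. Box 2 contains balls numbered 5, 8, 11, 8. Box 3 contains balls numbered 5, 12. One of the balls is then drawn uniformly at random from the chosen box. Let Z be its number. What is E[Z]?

151/18

E[Z | box 1] = (9+5+12)/3 = 26/3.
E[Z | box 2] = (5+8+11+8)/4 = 8.
E[Z | box 3] = (5+12)/2 = 17/2.
By the law of total expectation,
E[Z] = (1/3)·(26/3) + (1/3)·(8) + (1/3)·(17/2) = 151/18.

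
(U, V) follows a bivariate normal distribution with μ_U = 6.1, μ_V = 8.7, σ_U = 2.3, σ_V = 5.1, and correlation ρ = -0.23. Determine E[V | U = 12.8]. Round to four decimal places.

5.2830

For a bivariate normal, E[V | U=x] = μ_V + ρ·(σ_V/σ_U)·(x − μ_U).
E[V | U=12.8] = 8.7 + (-0.23)·(5.1/2.3)·(12.8 − (6.1)) = 8.7 + (-0.51)·(6.7) = 5.2830.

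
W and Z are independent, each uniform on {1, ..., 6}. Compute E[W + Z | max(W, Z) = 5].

Outcomes with max(W, Z) = 5: (1,5), (2,5), (3,5), (4,5), (5,1), (5,2), (5,3), (5,4), (5,5), each with probability 1/36.
E[W + Z | max(W, Z) = 5] = (6 + 7 + 8 + 9 + 6 + 7 + 8 + 9 + 10) / 9 = 70/9.

70/9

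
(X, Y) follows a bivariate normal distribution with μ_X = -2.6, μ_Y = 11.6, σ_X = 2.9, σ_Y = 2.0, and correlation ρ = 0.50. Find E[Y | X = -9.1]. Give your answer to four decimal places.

The regression of Y on X has slope ρ·σ_Y/σ_X and passes through (μ_X, μ_Y).
E[Y | X=-9.1] = 11.6 + (0.50)·(2.0/2.9)·(-9.1 − (-2.6)) = 11.6 + (0.34483)·(-6.5) = 9.3586.

9.3586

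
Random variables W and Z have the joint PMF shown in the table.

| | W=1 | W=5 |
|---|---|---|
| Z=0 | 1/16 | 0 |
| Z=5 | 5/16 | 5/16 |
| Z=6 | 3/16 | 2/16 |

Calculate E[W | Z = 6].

P(Z = 6) = 5/16.
Summing W·P(W=x,Z=y) over the conditioning event gives 13/16.
E[W | Z = 6] = (13/16) / (5/16) = 13/5.

13/5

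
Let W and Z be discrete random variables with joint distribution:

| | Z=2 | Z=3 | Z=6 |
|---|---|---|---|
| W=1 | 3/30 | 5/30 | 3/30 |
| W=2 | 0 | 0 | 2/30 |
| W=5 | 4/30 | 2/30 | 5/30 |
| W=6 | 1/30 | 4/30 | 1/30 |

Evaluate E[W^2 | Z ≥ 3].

371/22

P(Z ≥ 3) = 11/15.
Σ W^2·P over the event = 1·(5/30) + 1·(3/30) + 4·(2/30) + 25·(2/30) + 25·(5/30) + 36·(4/30) + 36·(1/30) = 371/30.
E[W^2 | Z ≥ 3] = (371/30) / (11/15) = 371/22.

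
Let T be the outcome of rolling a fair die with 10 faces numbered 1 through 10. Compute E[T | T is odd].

5

Given T is odd, T is equally likely to be any of {1, 3, 5, 7, 9}.
E[T | T is odd] = (1 + 3 + 5 + 7 + 9) / 5 = 5.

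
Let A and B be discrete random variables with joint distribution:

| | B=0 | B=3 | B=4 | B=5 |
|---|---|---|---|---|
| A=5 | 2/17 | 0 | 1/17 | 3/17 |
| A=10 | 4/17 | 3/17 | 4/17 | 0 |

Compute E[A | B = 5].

5

P(B = 5) = 3/17.
Summing A·P(A=x,B=y) over the conditioning event gives 15/17.
E[A | B = 5] = (15/17) / (3/17) = 5.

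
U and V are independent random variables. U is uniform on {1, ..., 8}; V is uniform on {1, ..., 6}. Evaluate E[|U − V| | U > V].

83/27

P(U > V) = 9/16.
Summing |U−V|·P(x,y) over outcomes with U > V gives 83/48.
E[|U − V| | U > V] = (83/48) / (9/16) = 83/27.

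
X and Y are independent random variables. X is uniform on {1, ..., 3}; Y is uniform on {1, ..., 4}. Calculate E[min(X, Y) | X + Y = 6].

Outcomes with X + Y = 6: (2,4), (3,3), each with probability 1/12.
E[min(X, Y) | X + Y = 6] = (2 + 3) / 2 = 5/2.

5/2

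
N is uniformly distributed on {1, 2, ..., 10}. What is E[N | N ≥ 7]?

Given N ≥ 7, N is equally likely to be any of {7, 8, 9, 10}.
E[N | N ≥ 7] = (7 + 8 + 9 + 10) / 4 = 17/2.

17/2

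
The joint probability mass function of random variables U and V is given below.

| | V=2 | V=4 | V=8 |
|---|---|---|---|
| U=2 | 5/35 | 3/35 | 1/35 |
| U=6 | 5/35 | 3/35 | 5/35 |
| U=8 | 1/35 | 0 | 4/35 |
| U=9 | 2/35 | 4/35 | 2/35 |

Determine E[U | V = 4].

6

P(V = 4) = 2/7.
Summing U·P(U=x,V=y) over the conditioning event gives 12/7.
E[U | V = 4] = (12/7) / (2/7) = 6.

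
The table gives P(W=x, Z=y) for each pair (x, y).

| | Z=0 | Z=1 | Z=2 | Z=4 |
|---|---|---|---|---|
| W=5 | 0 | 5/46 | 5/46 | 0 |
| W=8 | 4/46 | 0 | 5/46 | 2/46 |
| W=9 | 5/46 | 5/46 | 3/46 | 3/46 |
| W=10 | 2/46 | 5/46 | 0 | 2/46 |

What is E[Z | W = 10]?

P(W = 10) = 9/46.
Σ Z·P over the event = 0·(2/46) + 1·(5/46) + 4·(2/46) = 13/46.
E[Z | W = 10] = (13/46) / (9/46) = 13/9.

13/9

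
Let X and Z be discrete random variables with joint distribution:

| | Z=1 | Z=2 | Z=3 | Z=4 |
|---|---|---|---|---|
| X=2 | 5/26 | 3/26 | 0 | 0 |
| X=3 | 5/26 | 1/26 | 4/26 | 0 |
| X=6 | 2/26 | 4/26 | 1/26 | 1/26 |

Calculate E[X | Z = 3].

P(Z = 3) = 5/26.
Σ X·P over the event = 3·(4/26) + 6·(1/26) = 9/13.
E[X | Z = 3] = (9/13) / (5/26) = 18/5.

18/5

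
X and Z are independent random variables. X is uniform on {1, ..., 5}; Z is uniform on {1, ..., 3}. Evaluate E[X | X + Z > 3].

41/12

P(X + Z > 3) = 4/5.
Summing X·P(x,y) over outcomes with X + Z > 3 gives 41/15.
E[X | X + Z > 3] = (41/15) / (4/5) = 41/12.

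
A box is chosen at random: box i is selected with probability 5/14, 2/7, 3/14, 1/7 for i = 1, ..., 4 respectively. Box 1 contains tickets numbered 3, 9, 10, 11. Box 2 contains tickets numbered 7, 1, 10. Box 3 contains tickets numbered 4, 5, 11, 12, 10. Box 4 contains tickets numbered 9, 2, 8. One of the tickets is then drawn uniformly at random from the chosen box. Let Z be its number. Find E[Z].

6187/840

E[Z | box 1] = (3+9+10+11)/4 = 33/4.
E[Z | box 2] = (7+1+10)/3 = 6.
E[Z | box 3] = (4+5+11+12+10)/5 = 42/5.
E[Z | box 4] = (9+2+8)/3 = 19/3.
E[Z] = (5/14)·(33/4) + (2/7)·(6) + (3/14)·(42/5) + (1/7)·(19/3) = 6187/840.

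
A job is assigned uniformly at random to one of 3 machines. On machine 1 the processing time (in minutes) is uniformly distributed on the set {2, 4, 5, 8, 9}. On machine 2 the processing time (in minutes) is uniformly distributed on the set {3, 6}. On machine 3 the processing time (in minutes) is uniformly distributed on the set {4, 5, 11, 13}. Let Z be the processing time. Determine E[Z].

367/60

E[Z | machine 1] = (2+4+5+8+9)/5 = 28/5.
E[Z | machine 2] = (3+6)/2 = 9/2.
E[Z | machine 3] = (4+5+11+13)/4 = 33/4.
By the law of total expectation,
E[Z] = (1/3)·(28/5) + (1/3)·(9/2) + (1/3)·(33/4) = 367/60.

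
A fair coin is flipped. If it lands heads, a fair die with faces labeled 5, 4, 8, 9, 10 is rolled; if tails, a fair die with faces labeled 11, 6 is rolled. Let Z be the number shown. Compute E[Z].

157/20

E[Z | heads] = (5+4+8+9+10)/5 = 36/5.
E[Z | tails] = (11+6)/2 = 17/2.
By the law of total expectation,
E[Z] = (1/2)·(36/5) + (1/2)·(17/2) = 157/20.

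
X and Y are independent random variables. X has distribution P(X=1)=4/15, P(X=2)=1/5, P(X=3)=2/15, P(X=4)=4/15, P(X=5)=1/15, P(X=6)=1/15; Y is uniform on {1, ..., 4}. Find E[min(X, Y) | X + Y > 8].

11/3

P(X + Y > 8) = 1/20.
Summing min(X,Y)·P(x,y) over outcomes with X + Y > 8 gives 11/60.
E[min(X, Y) | X + Y > 8] = (11/60) / (1/20) = 11/3.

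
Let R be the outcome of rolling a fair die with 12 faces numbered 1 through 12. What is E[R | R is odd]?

Given R is odd, R is equally likely to be any of {1, 3, 5, 7, 9, 11}.
E[R | R is odd] = (1 + 3 + 5 + 7 + 9 + 11) / 6 = 6.

6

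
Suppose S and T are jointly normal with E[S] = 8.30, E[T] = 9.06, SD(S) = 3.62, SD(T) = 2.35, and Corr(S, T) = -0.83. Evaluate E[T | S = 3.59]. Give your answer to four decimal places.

E[T | S=x] = μ_T + ρ(σ_T/σ_S)(x − μ_S) for jointly normal variables.
E[T | S=3.59] = 9.06 + (-0.83)·(2.35/3.62)·(3.59 − (8.30)) = 9.06 + (-0.53881)·(-4.71) = 11.5978.

11.5978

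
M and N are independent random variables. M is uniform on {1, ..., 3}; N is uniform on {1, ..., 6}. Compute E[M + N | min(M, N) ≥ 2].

P(min(M, N) ≥ 2) = 5/9.
Summing (M+N)·P(x,y) over outcomes with min(M, N) ≥ 2 gives 65/18.
E[M + N | min(M, N) ≥ 2] = (65/18) / (5/9) = 13/2.

13/2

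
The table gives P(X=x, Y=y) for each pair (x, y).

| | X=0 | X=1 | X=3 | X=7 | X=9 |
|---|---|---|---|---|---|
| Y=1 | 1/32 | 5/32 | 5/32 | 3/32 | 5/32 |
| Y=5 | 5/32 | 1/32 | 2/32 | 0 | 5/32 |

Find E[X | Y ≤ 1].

86/19

P(Y ≤ 1) = 19/32.
Σ X·P over the event = 0·(1/32) + 1·(5/32) + 3·(5/32) + 7·(3/32) + 9·(5/32) = 43/16.
E[X | Y ≤ 1] = (43/16) / (19/32) = 86/19.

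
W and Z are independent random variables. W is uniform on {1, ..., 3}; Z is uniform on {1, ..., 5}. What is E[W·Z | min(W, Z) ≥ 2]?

Outcomes with min(W, Z) ≥ 2: (2,2), (2,3), (2,4), (2,5), (3,2), (3,3), (3,4), (3,5), each with probability 1/15.
E[W·Z | min(W, Z) ≥ 2] = (4 + 6 + 8 + 10 + 6 + 9 + 12 + 15) / 8 = 35/4.

35/4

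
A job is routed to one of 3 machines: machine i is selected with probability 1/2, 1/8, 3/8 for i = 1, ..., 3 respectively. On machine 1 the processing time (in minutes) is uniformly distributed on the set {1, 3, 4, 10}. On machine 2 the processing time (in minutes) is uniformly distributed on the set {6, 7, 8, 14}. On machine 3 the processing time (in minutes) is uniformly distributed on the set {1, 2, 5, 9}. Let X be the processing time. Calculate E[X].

79/16

E[X | machine 1] = (1+3+4+10)/4 = 9/2.
E[X | machine 2] = (6+7+8+14)/4 = 35/4.
E[X | machine 3] = (1+2+5+9)/4 = 17/4.
E[X] = (1/2)·(9/2) + (1/8)·(35/4) + (3/8)·(17/4) = 79/16.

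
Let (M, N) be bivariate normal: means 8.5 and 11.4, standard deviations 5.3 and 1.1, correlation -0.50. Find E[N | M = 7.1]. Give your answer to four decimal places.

11.5453

The regression of N on M has slope ρ·σ_N/σ_M and passes through (μ_M, μ_N).
E[N | M=7.1] = 11.4 + (-0.50)·(1.1/5.3)·(7.1 − (8.5)) = 11.4 + (-0.10377)·(-1.4) = 11.5453.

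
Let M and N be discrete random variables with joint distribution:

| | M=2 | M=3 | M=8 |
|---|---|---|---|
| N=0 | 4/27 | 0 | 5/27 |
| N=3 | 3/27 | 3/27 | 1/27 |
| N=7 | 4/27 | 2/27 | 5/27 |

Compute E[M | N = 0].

16/3

P(N = 0) = 1/3.
Σ M·P over the event = 2·(4/27) + 8·(5/27) = 16/9.
E[M | N = 0] = (16/9) / (1/3) = 16/3.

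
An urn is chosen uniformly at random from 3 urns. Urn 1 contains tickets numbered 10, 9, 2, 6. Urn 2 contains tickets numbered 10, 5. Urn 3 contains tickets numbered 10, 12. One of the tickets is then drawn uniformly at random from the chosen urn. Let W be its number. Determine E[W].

E[W | urn 1] = (10+9+2+6)/4 = 27/4.
E[W | urn 2] = (10+5)/2 = 15/2.
E[W | urn 3] = (10+12)/2 = 11.
E[W] = (1/3)·(27/4) + (1/3)·(15/2) + (1/3)·(11) = 101/12.

101/12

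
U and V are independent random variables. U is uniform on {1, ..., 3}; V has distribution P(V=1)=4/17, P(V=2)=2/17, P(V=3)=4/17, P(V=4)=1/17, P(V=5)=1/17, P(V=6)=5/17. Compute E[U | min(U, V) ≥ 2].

5/2

P(min(U, V) ≥ 2) = 26/51.
Summing U·P(x,y) over outcomes with min(U, V) ≥ 2 gives 65/51.
E[U | min(U, V) ≥ 2] = (65/51) / (26/51) = 5/2.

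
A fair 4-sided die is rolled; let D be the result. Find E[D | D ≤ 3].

Given D ≤ 3, D is equally likely to be any of {1, 2, 3}.
E[D | D ≤ 3] = (1 + 2 + 3) / 3 = 2.

2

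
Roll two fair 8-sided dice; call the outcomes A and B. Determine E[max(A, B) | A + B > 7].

P(A + B > 7) = 43/64.
Summing max(A,B)·P(x,y) over outcomes with A + B > 7 gives 147/32.
E[max(A, B) | A + B > 7] = (147/32) / (43/64) = 294/43.

294/43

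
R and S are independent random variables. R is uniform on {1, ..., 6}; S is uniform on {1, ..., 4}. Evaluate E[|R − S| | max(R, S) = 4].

Outcomes with max(R, S) = 4: (1,4), (2,4), (3,4), (4,1), (4,2), (4,3), (4,4), each with probability 1/24.
E[|R − S| | max(R, S) = 4] = (3 + 2 + 1 + 3 + 2 + 1 + 0) / 7 = 12/7.

12/7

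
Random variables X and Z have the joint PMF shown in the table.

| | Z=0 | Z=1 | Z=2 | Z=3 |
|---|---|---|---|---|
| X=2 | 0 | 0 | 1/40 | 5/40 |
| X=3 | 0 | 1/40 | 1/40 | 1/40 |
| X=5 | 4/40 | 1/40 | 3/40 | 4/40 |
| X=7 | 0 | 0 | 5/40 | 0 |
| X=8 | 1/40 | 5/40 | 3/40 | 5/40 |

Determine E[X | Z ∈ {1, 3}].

11/2

P(Z ∈ {1, 3}) = 11/20.
Summing X·P(X=x,Z=y) over the conditioning event gives 121/40.
E[X | Z ∈ {1, 3}] = (121/40) / (11/20) = 11/2.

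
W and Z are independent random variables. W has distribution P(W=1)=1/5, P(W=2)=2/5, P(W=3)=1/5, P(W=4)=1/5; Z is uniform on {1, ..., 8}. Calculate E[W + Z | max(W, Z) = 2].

17/5

P(max(W, Z) = 2) = 1/8.
Summing (W+Z)·P(x,y) over outcomes with max(W, Z) = 2 gives 17/40.
E[W + Z | max(W, Z) = 2] = (17/40) / (1/8) = 17/5.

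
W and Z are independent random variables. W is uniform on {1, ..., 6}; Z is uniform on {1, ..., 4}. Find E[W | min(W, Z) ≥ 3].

9/2

Outcomes with min(W, Z) ≥ 3: (3,3), (3,4), (4,3), (4,4), (5,3), (5,4), (6,3), (6,4), each with probability 1/24.
E[W | min(W, Z) ≥ 3] = (3 + 3 + 4 + 4 + 5 + 5 + 6 + 6) / 8 = 9/2.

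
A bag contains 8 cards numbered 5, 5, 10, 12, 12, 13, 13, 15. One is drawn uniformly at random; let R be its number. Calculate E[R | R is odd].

P(R is odd) = 5/8.
Σ over the event: 5·1/4 + 13·1/4 + 15·1/8 = 51/8.
E[R | R is odd] = (51/8) / (5/8) = 51/5.

51/5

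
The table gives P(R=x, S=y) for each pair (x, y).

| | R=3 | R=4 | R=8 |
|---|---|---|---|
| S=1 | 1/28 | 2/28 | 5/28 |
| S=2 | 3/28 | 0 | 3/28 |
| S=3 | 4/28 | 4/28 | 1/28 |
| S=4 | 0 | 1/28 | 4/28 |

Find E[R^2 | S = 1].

P(S = 1) = 2/7.
Summing R^2·P(R=x,S=y) over the conditioning event gives 361/28.
E[R^2 | S = 1] = (361/28) / (2/7) = 361/8.

361/8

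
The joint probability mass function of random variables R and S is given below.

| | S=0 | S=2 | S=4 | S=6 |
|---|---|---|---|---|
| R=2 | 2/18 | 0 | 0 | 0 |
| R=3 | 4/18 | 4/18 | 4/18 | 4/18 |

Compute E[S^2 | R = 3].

14

P(R = 3) = 8/9.
Σ S^2·P over the event = 0·(4/18) + 4·(4/18) + 16·(4/18) + 36·(4/18) = 112/9.
E[S^2 | R = 3] = (112/9) / (8/9) = 14.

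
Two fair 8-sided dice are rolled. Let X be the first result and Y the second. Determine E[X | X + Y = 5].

5/2

P(X + Y = 5) = 1/16.
Summing X·P(x,y) over outcomes with X + Y = 5 gives 5/32.
E[X | X + Y = 5] = (5/32) / (1/16) = 5/2.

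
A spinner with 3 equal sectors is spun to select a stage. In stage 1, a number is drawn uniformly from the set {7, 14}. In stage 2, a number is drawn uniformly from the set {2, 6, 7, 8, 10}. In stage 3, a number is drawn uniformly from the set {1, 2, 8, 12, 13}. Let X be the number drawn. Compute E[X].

E[X | stage 1] = (7+14)/2 = 21/2.
E[X | stage 2] = (2+6+7+8+10)/5 = 33/5.
E[X | stage 3] = (1+2+8+12+13)/5 = 36/5.
By the law of total expectation,
E[X] = (1/3)·(21/2) + (1/3)·(33/5) + (1/3)·(36/5) = 81/10.

81/10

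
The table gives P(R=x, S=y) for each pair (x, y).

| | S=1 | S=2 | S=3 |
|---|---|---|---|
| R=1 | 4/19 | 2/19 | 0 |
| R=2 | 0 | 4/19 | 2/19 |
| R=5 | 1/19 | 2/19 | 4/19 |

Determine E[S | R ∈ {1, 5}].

25/13

P(R ∈ {1, 5}) = 13/19.
Σ S·P over the event = 1·(4/19) + 2·(2/19) + 1·(1/19) + 2·(2/19) + 3·(4/19) = 25/19.
E[S | R ∈ {1, 5}] = (25/19) / (13/19) = 25/13.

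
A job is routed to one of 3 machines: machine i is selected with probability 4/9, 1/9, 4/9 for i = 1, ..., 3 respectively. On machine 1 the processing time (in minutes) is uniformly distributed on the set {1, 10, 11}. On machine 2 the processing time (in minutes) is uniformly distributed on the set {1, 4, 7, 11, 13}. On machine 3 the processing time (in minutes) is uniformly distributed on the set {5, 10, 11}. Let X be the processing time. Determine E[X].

E[X | machine 1] = (1+10+11)/3 = 22/3.
E[X | machine 2] = (1+4+7+11+13)/5 = 36/5.
E[X | machine 3] = (5+10+11)/3 = 26/3.
By the law of total expectation,
E[X] = (4/9)·(22/3) + (1/9)·(36/5) + (4/9)·(26/3) = 356/45.

356/45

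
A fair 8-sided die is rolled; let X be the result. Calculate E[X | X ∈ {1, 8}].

P(X ∈ {1, 8}) = 1/4.
Σ over the event: 1·1/8 + 8·1/8 = 9/8.
E[X | X ∈ {1, 8}] = (9/8) / (1/4) = 9/2.

9/2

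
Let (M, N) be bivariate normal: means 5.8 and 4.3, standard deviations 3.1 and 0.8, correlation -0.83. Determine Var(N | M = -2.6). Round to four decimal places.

0.1991

Var(N | M=x) = (1 − ρ²)·σ_N².
Var(N | M=-2.6) = (0.8)²·(1 − (-0.83)²) = 0.64·0.3111 = 0.1991.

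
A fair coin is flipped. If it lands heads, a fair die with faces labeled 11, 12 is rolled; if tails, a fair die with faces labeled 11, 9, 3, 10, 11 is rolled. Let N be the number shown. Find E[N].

E[N | heads] = (11+12)/2 = 23/2.
E[N | tails] = (11+9+3+10+11)/5 = 44/5.
By the law of total expectation,
E[N] = (1/2)·(23/2) + (1/2)·(44/5) = 203/20.

203/20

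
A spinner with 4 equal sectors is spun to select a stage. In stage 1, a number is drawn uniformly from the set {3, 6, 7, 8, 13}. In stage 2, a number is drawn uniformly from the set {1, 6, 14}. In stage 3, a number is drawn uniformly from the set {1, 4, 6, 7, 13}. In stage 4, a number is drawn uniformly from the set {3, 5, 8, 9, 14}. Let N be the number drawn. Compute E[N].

E[N | stage 1] = (3+6+7+8+13)/5 = 37/5.
E[N | stage 2] = (1+6+14)/3 = 7.
E[N | stage 3] = (1+4+6+7+13)/5 = 31/5.
E[N | stage 4] = (3+5+8+9+14)/5 = 39/5.
By the law of total expectation,
E[N] = (1/4)·(37/5) + (1/4)·(7) + (1/4)·(31/5) + (1/4)·(39/5) = 71/10.

71/10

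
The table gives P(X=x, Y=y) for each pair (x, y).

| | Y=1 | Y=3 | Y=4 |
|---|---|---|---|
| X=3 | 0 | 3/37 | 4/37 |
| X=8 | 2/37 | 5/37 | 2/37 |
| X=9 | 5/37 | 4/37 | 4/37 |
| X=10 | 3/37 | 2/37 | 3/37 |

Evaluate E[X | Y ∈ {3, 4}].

199/27

P(Y ∈ {3, 4}) = 27/37.
Summing X·P(X=x,Y=y) over the conditioning event gives 199/37.
E[X | Y ∈ {3, 4}] = (199/37) / (27/37) = 199/27.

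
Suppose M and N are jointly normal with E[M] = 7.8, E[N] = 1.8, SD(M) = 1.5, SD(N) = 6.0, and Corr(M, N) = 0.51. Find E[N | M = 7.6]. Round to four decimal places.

E[N | M=x] = μ_N + ρ(σ_N/σ_M)(x − μ_M) for jointly normal variables.
E[N | M=7.6] = 1.8 + (0.51)·(6.0/1.5)·(7.6 − (7.8)) = 1.8 + (2.04)·(-0.2) = 1.3920.

1.3920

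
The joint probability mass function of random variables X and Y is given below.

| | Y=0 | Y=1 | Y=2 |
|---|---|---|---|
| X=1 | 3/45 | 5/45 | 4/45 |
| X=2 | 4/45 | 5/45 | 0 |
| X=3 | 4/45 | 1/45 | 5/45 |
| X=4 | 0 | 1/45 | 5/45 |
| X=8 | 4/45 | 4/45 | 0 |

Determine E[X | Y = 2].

P(Y = 2) = 14/45.
Σ X·P over the event = 1·(4/45) + 3·(5/45) + 4·(5/45) = 13/15.
E[X | Y = 2] = (13/15) / (14/45) = 39/14.

39/14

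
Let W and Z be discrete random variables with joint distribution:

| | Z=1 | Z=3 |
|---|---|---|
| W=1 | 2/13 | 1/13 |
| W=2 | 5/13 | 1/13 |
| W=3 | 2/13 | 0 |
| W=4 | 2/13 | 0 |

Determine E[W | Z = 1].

P(Z = 1) = 11/13.
Σ W·P over the event = 1·(2/13) + 2·(5/13) + 3·(2/13) + 4·(2/13) = 2.
E[W | Z = 1] = (2) / (11/13) = 26/11.

26/11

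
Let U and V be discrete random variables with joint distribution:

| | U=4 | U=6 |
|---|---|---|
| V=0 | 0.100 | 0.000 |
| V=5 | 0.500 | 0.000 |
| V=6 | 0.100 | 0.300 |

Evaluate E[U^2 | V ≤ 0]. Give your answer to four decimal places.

16.0000

P(V ≤ 0) = 0.100.
Summing U^2·P(U=x,V=y) over the conditioning event gives 1.600.
E[U^2 | V ≤ 0] = (1.600) / (0.100) = 16.0000.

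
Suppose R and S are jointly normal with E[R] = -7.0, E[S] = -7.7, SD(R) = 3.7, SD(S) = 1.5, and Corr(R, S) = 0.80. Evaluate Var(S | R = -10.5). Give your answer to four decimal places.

The conditional variance in a bivariate normal is σ_S²(1 − ρ²), independent of x.
Var(S | R=-10.5) = (1.5)²·(1 − (0.80)²) = 2.25·0.36 = 0.8100.

0.8100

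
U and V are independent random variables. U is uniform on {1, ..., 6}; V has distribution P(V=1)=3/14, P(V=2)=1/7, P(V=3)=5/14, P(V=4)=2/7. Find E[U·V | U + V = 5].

5

P(U + V = 5) = 1/6.
Summing UV·P(x,y) over outcomes with U + V = 5 gives 5/6.
E[U·V | U + V = 5] = (5/6) / (1/6) = 5.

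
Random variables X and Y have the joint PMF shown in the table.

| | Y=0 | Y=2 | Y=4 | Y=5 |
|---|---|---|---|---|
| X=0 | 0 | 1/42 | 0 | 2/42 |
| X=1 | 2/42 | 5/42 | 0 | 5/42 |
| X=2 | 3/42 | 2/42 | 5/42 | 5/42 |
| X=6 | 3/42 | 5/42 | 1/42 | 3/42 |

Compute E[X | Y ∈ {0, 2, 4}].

P(Y ∈ {0, 2, 4}) = 9/14.
Summing X·P(X=x,Y=y) over the conditioning event gives 27/14.
E[X | Y ∈ {0, 2, 4}] = (27/14) / (9/14) = 3.

3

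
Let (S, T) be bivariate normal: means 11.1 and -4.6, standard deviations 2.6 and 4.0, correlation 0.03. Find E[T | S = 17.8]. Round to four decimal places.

-4.2908

The regression of T on S has slope ρ·σ_T/σ_S and passes through (μ_S, μ_T).
E[T | S=17.8] = -4.6 + (0.03)·(4.0/2.6)·(17.8 − (11.1)) = -4.6 + (0.046154)·(6.7) = -4.2908.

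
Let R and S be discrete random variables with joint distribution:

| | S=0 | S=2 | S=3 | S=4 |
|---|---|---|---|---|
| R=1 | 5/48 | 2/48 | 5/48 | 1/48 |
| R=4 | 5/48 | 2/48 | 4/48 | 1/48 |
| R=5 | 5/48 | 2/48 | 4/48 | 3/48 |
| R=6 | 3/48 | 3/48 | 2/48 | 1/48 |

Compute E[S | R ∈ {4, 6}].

P(R ∈ {4, 6}) = 7/16.
Σ S·P over the event = 0·(5/48) + 2·(2/48) + 3·(4/48) + 4·(1/48) + 0·(3/48) + 2·(3/48) + 3·(2/48) + 4·(1/48) = 3/4.
E[S | R ∈ {4, 6}] = (3/4) / (7/16) = 12/7.

12/7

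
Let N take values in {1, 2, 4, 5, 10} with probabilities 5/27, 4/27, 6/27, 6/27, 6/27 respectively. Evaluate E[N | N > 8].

10

P(N > 8) = 2/9.
Σ over the event: 10·2/9 = 20/9.
E[N | N > 8] = (20/9) / (2/9) = 10.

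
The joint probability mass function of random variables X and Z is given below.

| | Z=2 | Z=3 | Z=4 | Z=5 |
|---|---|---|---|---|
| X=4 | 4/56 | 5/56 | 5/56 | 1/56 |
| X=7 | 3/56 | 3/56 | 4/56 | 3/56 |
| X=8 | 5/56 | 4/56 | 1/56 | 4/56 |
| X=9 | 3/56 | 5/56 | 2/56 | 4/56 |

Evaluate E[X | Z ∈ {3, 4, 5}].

285/41

P(Z ∈ {3, 4, 5}) = 41/56.
Summing X·P(X=x,Z=y) over the conditioning event gives 285/56.
E[X | Z ∈ {3, 4, 5}] = (285/56) / (41/56) = 285/41.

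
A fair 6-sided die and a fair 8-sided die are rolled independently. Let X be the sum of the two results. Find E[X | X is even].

8

P(X is even) = 1/2.
Σ over the event: 2·1/48 + 4·1/16 + 6·5/48 + 8·1/8 + 10·5/48 + 12·1/16 + 14·1/48 = 4.
E[X | X is even] = (4) / (1/2) = 8.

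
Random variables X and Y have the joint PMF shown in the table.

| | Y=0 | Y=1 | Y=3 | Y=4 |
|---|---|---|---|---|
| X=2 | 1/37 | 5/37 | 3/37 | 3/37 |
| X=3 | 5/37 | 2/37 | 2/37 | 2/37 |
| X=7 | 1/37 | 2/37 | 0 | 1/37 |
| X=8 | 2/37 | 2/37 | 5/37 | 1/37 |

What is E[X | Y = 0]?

40/9

P(Y = 0) = 9/37.
Σ X·P over the event = 2·(1/37) + 3·(5/37) + 7·(1/37) + 8·(2/37) = 40/37.
E[X | Y = 0] = (40/37) / (9/37) = 40/9.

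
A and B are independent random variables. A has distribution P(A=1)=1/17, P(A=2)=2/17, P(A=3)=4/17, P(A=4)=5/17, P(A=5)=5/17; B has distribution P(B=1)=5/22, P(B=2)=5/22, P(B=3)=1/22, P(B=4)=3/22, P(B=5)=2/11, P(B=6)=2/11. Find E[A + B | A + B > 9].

31/3

P(A + B > 9) = 30/187.
Summing (A+B)·P(x,y) over outcomes with A + B > 9 gives 310/187.
E[A + B | A + B > 9] = (310/187) / (30/187) = 31/3.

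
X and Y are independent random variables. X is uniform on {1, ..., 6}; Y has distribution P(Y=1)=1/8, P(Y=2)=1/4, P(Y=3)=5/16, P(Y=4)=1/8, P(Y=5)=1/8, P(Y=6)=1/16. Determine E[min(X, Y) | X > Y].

P(X > Y) = 47/96.
Summing min(X,Y)·P(x,y) over outcomes with X > Y gives 113/96.
E[min(X, Y) | X > Y] = (113/96) / (47/96) = 113/47.

113/47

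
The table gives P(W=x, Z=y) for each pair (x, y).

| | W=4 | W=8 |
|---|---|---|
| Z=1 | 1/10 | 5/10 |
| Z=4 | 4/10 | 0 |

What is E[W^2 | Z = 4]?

16

P(Z = 4) = 2/5.
Σ W^2·P over the event = 16·(4/10) = 32/5.
E[W^2 | Z = 4] = (32/5) / (2/5) = 16.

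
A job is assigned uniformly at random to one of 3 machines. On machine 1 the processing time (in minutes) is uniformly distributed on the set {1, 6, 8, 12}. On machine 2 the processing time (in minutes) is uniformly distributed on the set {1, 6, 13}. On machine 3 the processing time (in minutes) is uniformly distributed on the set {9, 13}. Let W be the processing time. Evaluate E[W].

E[W | machine 1] = (1+6+8+12)/4 = 27/4.
E[W | machine 2] = (1+6+13)/3 = 20/3.
E[W | machine 3] = (9+13)/2 = 11.
E[W] = (1/3)·(27/4) + (1/3)·(20/3) + (1/3)·(11) = 293/36.

293/36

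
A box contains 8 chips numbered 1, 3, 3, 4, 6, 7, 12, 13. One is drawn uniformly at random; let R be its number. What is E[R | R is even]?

22/3

P(R is even) = 3/8.
Σ over the event: 4·1/8 + 6·1/8 + 12·1/8 = 11/4.
E[R | R is even] = (11/4) / (3/8) = 22/3.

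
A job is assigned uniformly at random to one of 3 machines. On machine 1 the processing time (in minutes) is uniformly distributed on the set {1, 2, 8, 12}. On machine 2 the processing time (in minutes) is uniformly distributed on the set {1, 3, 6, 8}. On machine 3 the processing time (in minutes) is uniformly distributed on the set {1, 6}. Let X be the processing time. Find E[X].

E[X | machine 1] = (1+2+8+12)/4 = 23/4.
E[X | machine 2] = (1+3+6+8)/4 = 9/2.
E[X | machine 3] = (1+6)/2 = 7/2.
By the law of total expectation,
E[X] = (1/3)·(23/4) + (1/3)·(9/2) + (1/3)·(7/2) = 55/12.

55/12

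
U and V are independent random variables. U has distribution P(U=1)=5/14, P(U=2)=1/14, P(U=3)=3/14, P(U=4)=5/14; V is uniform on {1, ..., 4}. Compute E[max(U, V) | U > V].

40/11

P(U > V) = 11/28.
Summing max(U,V)·P(x,y) over outcomes with U > V gives 10/7.
E[max(U, V) | U > V] = (10/7) / (11/28) = 40/11.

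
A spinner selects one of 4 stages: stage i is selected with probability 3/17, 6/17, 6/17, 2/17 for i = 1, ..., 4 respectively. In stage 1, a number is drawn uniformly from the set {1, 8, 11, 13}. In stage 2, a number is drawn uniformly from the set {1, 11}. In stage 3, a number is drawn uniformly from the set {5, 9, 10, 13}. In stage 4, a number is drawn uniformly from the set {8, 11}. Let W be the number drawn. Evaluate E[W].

E[W | stage 1] = (1+8+11+13)/4 = 33/4.
E[W | stage 2] = (1+11)/2 = 6.
E[W | stage 3] = (5+9+10+13)/4 = 37/4.
E[W | stage 4] = (8+11)/2 = 19/2.
E[W] = (3/17)·(33/4) + (6/17)·(6) + (6/17)·(37/4) + (2/17)·(19/2) = 541/68.

541/68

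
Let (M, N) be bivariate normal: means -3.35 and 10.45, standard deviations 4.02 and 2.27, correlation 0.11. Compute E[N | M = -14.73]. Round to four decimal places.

9.7431

For a bivariate normal, E[N | M=x] = μ_N + ρ·(σ_N/σ_M)·(x − μ_M).
E[N | M=-14.73] = 10.45 + (0.11)·(2.27/4.02)·(-14.73 − (-3.35)) = 10.45 + (0.062114)·(-11.38) = 9.7431.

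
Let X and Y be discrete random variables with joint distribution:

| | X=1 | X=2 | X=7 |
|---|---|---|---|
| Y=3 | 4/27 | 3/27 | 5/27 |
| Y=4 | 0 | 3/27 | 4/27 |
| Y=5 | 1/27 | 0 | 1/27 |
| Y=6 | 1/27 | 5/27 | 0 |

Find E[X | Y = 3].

15/4

P(Y = 3) = 4/9.
Summing X·P(X=x,Y=y) over the conditioning event gives 5/3.
E[X | Y = 3] = (5/3) / (4/9) = 15/4.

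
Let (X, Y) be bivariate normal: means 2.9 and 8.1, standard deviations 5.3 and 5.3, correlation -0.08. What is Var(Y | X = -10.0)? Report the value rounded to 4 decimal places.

For a bivariate normal, Var(Y | X=x) = σ_Y²(1 − ρ²).
Var(Y | X=-10.0) = (5.3)²·(1 − (-0.08)²) = 28.09·0.9936 = 27.9102.

27.9102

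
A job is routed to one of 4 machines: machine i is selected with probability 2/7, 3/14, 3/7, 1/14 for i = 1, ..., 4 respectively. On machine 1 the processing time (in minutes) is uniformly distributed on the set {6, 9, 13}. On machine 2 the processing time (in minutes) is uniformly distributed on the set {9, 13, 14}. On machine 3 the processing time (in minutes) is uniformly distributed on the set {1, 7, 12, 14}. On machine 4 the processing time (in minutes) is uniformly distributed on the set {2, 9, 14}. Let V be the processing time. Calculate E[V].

199/21

E[V | machine 1] = (6+9+13)/3 = 28/3.
E[V | machine 2] = (9+13+14)/3 = 12.
E[V | machine 3] = (1+7+12+14)/4 = 17/2.
E[V | machine 4] = (2+9+14)/3 = 25/3.
E[V] = (2/7)·(28/3) + (3/14)·(12) + (3/7)·(17/2) + (1/14)·(25/3) = 199/21.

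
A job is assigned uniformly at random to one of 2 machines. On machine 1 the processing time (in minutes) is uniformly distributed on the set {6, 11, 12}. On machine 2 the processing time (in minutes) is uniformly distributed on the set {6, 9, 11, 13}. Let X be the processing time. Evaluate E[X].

233/24

E[X | machine 1] = (6+11+12)/3 = 29/3.
E[X | machine 2] = (6+9+11+13)/4 = 39/4.
E[X] = (1/2)·(29/3) + (1/2)·(39/4) = 233/24.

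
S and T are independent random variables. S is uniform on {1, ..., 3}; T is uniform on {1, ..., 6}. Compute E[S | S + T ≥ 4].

P(S + T ≥ 4) = 5/6.
Summing S·P(x,y) over outcomes with S + T ≥ 4 gives 16/9.
E[S | S + T ≥ 4] = (16/9) / (5/6) = 32/15.

32/15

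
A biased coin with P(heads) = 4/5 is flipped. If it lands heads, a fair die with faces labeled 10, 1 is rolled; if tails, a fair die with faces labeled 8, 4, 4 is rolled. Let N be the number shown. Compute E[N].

E[N | heads] = (10+1)/2 = 11/2.
E[N | tails] = (8+4+4)/3 = 16/3.
E[N] = (4/5)·(11/2) + (1/5)·(16/3) = 82/15.

82/15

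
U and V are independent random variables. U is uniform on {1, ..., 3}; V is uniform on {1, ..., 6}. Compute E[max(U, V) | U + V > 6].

Outcomes with U + V > 6: (1,6), (2,5), (2,6), (3,4), (3,5), (3,6), each with probability 1/18.
E[max(U, V) | U + V > 6] = (6 + 5 + 6 + 4 + 5 + 6) / 6 = 16/3.

16/3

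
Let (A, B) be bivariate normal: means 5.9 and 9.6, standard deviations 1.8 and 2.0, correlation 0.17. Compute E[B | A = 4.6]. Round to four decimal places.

9.3544

E[B | A=x] = μ_B + ρ(σ_B/σ_A)(x − μ_A) for jointly normal variables.
E[B | A=4.6] = 9.6 + (0.17)·(2.0/1.8)·(4.6 − (5.9)) = 9.6 + (0.18889)·(-1.3) = 9.3544.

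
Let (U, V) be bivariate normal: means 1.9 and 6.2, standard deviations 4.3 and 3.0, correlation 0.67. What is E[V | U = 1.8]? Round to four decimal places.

6.1533

The regression of V on U has slope ρ·σ_V/σ_U and passes through (μ_U, μ_V).
E[V | U=1.8] = 6.2 + (0.67)·(3.0/4.3)·(1.8 − (1.9)) = 6.2 + (0.46744)·(-0.1) = 6.1533.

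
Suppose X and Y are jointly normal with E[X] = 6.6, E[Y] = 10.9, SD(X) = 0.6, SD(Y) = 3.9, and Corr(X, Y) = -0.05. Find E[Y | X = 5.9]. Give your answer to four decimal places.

11.1275

E[Y | X=x] = μ_Y + ρ(σ_Y/σ_X)(x − μ_X) for jointly normal variables.
E[Y | X=5.9] = 10.9 + (-0.05)·(3.9/0.6)·(5.9 − (6.6)) = 10.9 + (-0.325)·(-0.7) = 11.1275.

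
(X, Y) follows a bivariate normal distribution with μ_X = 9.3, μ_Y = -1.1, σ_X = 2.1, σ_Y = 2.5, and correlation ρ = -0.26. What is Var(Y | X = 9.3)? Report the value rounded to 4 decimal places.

For a bivariate normal, Var(Y | X=x) = σ_Y²(1 − ρ²).
Var(Y | X=9.3) = (2.5)²·(1 − (-0.26)²) = 6.25·0.9324 = 5.8275.

5.8275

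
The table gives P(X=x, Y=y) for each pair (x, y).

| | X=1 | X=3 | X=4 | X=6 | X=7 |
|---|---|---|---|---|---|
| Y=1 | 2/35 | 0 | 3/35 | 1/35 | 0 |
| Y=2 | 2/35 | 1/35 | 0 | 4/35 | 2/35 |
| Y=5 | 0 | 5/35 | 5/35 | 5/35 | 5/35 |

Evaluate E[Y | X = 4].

7/2

P(X = 4) = 8/35.
Σ Y·P over the event = 1·(3/35) + 5·(5/35) = 4/5.
E[Y | X = 4] = (4/5) / (8/35) = 7/2.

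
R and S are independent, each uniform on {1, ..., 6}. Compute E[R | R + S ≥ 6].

P(R + S ≥ 6) = 13/18.
Summing R·P(x,y) over outcomes with R + S ≥ 6 gives 53/18.
E[R | R + S ≥ 6] = (53/18) / (13/18) = 53/13.

53/13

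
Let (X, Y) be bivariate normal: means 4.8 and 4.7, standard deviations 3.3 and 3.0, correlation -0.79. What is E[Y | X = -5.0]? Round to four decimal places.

11.7382

For a bivariate normal, E[Y | X=x] = μ_Y + ρ·(σ_Y/σ_X)·(x − μ_X).
E[Y | X=-5.0] = 4.7 + (-0.79)·(3.0/3.3)·(-5.0 − (4.8)) = 4.7 + (-0.71818)·(-9.8) = 11.7382.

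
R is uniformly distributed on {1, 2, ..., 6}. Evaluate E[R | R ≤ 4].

5/2

Given R ≤ 4, R is equally likely to be any of {1, 2, 3, 4}.
E[R | R ≤ 4] = (1 + 2 + 3 + 4) / 4 = 5/2.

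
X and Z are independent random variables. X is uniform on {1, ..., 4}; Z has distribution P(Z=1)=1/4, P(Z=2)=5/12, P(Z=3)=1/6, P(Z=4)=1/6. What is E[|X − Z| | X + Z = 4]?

1

P(X + Z = 4) = 5/24.
Summing |X−Z|·P(x,y) over outcomes with X + Z = 4 gives 5/24.
E[|X − Z| | X + Z = 4] = (5/24) / (5/24) = 1.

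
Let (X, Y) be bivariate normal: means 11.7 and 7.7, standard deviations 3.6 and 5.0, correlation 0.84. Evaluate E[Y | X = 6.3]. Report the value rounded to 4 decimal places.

For a bivariate normal, E[Y | X=x] = μ_Y + ρ·(σ_Y/σ_X)·(x − μ_X).
E[Y | X=6.3] = 7.7 + (0.84)·(5.0/3.6)·(6.3 − (11.7)) = 7.7 + (1.16667)·(-5.4) = 1.4000.

1.4000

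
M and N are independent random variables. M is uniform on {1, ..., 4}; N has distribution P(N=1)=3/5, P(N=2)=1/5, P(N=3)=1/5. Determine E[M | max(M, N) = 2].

P(max(M, N) = 2) = 1/4.
Summing M·P(x,y) over outcomes with max(M, N) = 2 gives 9/20.
E[M | max(M, N) = 2] = (9/20) / (1/4) = 9/5.

9/5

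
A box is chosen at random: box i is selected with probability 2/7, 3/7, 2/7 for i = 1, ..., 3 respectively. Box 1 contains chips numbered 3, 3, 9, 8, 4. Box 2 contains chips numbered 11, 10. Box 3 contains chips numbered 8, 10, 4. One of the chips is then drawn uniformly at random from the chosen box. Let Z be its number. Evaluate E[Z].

E[Z | box 1] = (3+3+9+8+4)/5 = 27/5.
E[Z | box 2] = (11+10)/2 = 21/2.
E[Z | box 3] = (8+10+4)/3 = 22/3.
By the law of total expectation,
E[Z] = (2/7)·(27/5) + (3/7)·(21/2) + (2/7)·(22/3) = 1709/210.

1709/210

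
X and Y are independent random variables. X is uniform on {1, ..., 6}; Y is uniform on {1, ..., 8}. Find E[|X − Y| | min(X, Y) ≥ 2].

P(min(X, Y) ≥ 2) = 35/48.
Summing |X−Y|·P(x,y) over outcomes with min(X, Y) ≥ 2 gives 25/16.
E[|X − Y| | min(X, Y) ≥ 2] = (25/16) / (35/48) = 15/7.

15/7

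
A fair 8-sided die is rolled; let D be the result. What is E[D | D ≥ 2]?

Given D ≥ 2, D is equally likely to be any of {2, 3, 4, 5, 6, 7, 8}.
E[D | D ≥ 2] = (2 + 3 + 4 + 5 + 6 + 7 + 8) / 7 = 5.

5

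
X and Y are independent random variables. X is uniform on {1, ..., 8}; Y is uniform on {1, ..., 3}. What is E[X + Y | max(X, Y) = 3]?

Outcomes with max(X, Y) = 3: (1,3), (2,3), (3,1), (3,2), (3,3), each with probability 1/24.
E[X + Y | max(X, Y) = 3] = (4 + 5 + 4 + 5 + 6) / 5 = 24/5.

24/5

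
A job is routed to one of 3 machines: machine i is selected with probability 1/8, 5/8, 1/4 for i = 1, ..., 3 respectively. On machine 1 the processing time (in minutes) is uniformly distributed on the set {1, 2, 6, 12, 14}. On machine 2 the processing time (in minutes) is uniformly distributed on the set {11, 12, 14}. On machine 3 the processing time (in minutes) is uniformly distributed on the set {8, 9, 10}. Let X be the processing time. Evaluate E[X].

E[X | machine 1] = (1+2+6+12+14)/5 = 7.
E[X | machine 2] = (11+12+14)/3 = 37/3.
E[X | machine 3] = (8+9+10)/3 = 9.
By the law of total expectation,
E[X] = (1/8)·(7) + (5/8)·(37/3) + (1/4)·(9) = 65/6.

65/6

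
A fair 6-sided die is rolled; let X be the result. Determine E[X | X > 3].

5

Given X > 3, X is equally likely to be any of {4, 5, 6}.
E[X | X > 3] = (4 + 5 + 6) / 3 = 5.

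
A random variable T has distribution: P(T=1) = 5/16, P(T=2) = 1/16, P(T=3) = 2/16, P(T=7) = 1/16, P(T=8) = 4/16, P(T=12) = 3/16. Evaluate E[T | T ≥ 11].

P(T ≥ 11) = 3/16.
Σ over the event: 12·3/16 = 9/4.
E[T | T ≥ 11] = (9/4) / (3/16) = 12.

12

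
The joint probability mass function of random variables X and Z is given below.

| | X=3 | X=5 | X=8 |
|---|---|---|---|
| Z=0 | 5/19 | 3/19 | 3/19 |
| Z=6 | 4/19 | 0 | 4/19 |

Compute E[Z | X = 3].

8/3

P(X = 3) = 9/19.
Summing Z·P(X=x,Z=y) over the conditioning event gives 24/19.
E[Z | X = 3] = (24/19) / (9/19) = 8/3.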